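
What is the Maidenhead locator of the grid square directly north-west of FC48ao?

FC38xp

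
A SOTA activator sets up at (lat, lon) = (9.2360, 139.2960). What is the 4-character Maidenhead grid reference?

PJ99

Offset from 180°W / 90°S: lon 319.30°, lat 99.24°.
Field: 319.30/20 → 15 → P, 99.24/10 → 9 → J; chars PJ.
Square: 19.30/2 → 9, 9.24/1 → 9; chars 99.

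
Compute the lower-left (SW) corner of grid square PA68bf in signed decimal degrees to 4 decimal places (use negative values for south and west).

-81.7917, 132.0833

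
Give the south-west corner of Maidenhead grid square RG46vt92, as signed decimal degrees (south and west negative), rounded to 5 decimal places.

Field R=17, G=6: +17·20° lon, +6·10° lat → SW at lon 160°, lat -30°.
Square 4, 6: +4·2° lon, +6·1° lat → SW at lon 168°, lat -24°.
Subsquare v=21, t=19: +21·0.0833333° lon, +19·0.0416667° lat → SW at lon 169.75°, lat -23.2083°.
Extended square 9, 2: +9·0.00833333° lon, +2·0.00416667° lat → SW at lon 169.825°, lat -23.2°.
latitude -23.20000, longitude 169.82500.

-23.20000, 169.82500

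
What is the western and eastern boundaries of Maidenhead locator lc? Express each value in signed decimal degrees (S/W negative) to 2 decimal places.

40.00, 60.00

Field L=11, C=2: +11·20° lon, +2·10° lat → SW at lon 40°, lat -70°.
Cell spans 20° lon × 10° lat.
west 40.00, east 60.00.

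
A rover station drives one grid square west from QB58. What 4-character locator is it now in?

Longitude square 5; −1 → 4.
The latitude characters are unchanged.

QB48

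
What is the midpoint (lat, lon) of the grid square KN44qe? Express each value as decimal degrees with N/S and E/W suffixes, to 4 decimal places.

44.1875° N, 29.3750° E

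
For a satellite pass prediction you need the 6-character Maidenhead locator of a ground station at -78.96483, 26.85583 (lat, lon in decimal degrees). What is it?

Add 180° to longitude and 90° to latitude: 206.8558, 11.0352.
Field: lon ⌊206.8558/20⌋ = 10 → K; lat ⌊11.0352/10⌋ = 1 → B.
Square: lon ⌊6.8558/2⌋ = 3; lat ⌊1.0352/1⌋ = 1.
Subsquare: lon ⌊0.8558/0.0833333⌋ = 10 → k; lat ⌊0.0352/0.0416667⌋ = 0 → a.

KB31ka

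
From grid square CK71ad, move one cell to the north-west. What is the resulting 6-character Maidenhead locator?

Longitude subsquare a = 0; −1 → -1, wraps to 23 = x, carry into square.
Longitude square 7; −1 → 6.
Latitude subsquare d = 3; +1 → 4 = e.

CK61xe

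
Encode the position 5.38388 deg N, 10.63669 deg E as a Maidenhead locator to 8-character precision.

Shift to the Maidenhead origin (180°W, 90°S): lon 190.63669, lat 95.38388.
Field: lon ⌊190.63669/20⌋ = 9 → J; lat ⌊95.38388/10⌋ = 9 → J.
Square: lon ⌊10.63669/2⌋ = 5; lat ⌊5.38388/1⌋ = 5.
Subsquare: lon ⌊0.63669/0.0833333⌋ = 7 → h; lat ⌊0.38388/0.0416667⌋ = 9 → j.
Extended square: lon ⌊0.05336/0.00833333⌋ = 6; lat ⌊0.00888/0.00416667⌋ = 2.

JJ55hj62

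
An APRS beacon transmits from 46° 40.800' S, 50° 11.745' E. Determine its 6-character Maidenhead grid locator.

LE53ch

Add 180° to longitude and 90° to latitude: 230.1958, 43.3200.
Field: lon ⌊230.1958/20⌋ = 11 → L; lat ⌊43.3200/10⌋ = 4 → E.
Square: lon ⌊10.1958/2⌋ = 5; lat ⌊3.3200/1⌋ = 3.
Subsquare: lon ⌊0.1958/0.0833333⌋ = 2 → c; lat ⌊0.3200/0.0416667⌋ = 7 → h.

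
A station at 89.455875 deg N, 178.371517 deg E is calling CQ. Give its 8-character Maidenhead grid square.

Shift to the Maidenhead origin (180°W, 90°S): lon 358.37152, lat 179.45587.
Field: 358.37152/20 → 17 → R, 179.45587/10 → 17 → R; chars RR.
Square: 18.37152/2 → 9, 9.45587/1 → 9; chars 99.
Subsquare: 0.37152/0.0833333 → 4 → e, 0.45587/0.0416667 → 10 → k; chars ek.
Extended square: 0.03818/0.00833333 → 4, 0.03921/0.00416667 → 9; chars 49.

RR99ek49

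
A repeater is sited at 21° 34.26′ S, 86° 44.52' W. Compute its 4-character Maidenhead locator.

Offset from 180°W / 90°S: lon 93.26°, lat 68.43°.
Field: lon ⌊93.26/20⌋ = 4 → E; lat ⌊68.43/10⌋ = 6 → G.
Square: lon ⌊13.26/2⌋ = 6; lat ⌊8.43/1⌋ = 8.

EG68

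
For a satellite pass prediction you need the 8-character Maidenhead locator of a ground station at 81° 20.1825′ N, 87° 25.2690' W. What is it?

ER61gi90

Add 180° to longitude and 90° to latitude: 92.57885, 171.33638.
Field (20°×10°, letters A–R): lon ⌊92.57885/20⌋ = 4 → E; lat ⌊171.33638/10⌋ = 17 → R.
Square (2°×1°, digits 0–9): lon ⌊12.57885/2⌋ = 6; lat ⌊1.33638/1⌋ = 1.
Subsquare (5′×2.5′, letters a–x): lon ⌊0.57885/0.0833333⌋ = 6 → g; lat ⌊0.33638/0.0416667⌋ = 8 → i.
Extended square (30″×15″, digits 0–9): lon ⌊0.07885/0.00833333⌋ = 9; lat ⌊0.00304/0.00416667⌋ = 0.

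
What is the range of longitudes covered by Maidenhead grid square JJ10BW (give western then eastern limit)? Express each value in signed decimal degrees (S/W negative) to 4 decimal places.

2.0833, 2.1667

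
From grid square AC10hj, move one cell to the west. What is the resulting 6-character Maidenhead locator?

AC10gj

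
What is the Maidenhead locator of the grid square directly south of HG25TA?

Latitude subsquare a = 0; −1 → -1, wraps to 23 = x, carry into square.
Latitude square 5; −1 → 4.
The longitude characters are unchanged.

HG24tx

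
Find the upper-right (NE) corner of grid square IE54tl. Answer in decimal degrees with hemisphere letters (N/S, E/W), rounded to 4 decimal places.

45.5000° S, 8.3333° W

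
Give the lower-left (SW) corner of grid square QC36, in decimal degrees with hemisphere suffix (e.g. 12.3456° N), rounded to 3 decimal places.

64.000° S, 146.000° E

Field Q=16, C=2: +16·20° lon, +2·10° lat → SW at lon 140°, lat -70°.
Square 3, 6: +3·2° lon, +6·1° lat → SW at lon 146°, lat -64°.
latitude 64.000° S, longitude 146.000° E.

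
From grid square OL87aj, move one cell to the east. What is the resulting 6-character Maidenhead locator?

Longitude subsquare a = 0; +1 → 1 = b.
The latitude characters are unchanged.

OL87bj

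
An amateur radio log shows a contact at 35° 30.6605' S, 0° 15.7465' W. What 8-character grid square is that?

IF94ul87

Add 180° to longitude and 90° to latitude: 179.73756, 54.48899.
Field: 179.73756/20 → 8 → I, 54.48899/10 → 5 → F; chars IF.
Square: 19.73756/2 → 9, 4.48899/1 → 4; chars 94.
Subsquare: 1.73756/0.0833333 → 20 → u, 0.48899/0.0416667 → 11 → l; chars ul.
Extended square: 0.07089/0.00833333 → 8, 0.03066/0.00416667 → 7; chars 87.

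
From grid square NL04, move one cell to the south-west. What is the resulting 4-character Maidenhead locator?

Longitude square 0; −1 → -1, wraps to 9, carry into field.
Longitude field N = 13; −1 → 12 = M.
Latitude square 4; −1 → 3.

ML93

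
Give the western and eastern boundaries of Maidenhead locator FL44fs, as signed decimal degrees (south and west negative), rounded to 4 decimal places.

Field F=5, L=11: +5·20° lon, +11·10° lat → SW at lon -80°, lat 20°.
Square 4, 4: +4·2° lon, +4·1° lat → SW at lon -72°, lat 24°.
Subsquare f=5, s=18: +5·0.0833333° lon, +18·0.0416667° lat → SW at lon -71.5833°, lat 24.75°.
Cell spans 0.0833333° lon × 0.0416667° lat.
west -71.5833, east -71.5000.

-71.5833, -71.5000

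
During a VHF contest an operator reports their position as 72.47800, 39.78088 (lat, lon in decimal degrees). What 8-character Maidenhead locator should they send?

Shift to the Maidenhead origin (180°W, 90°S): lon 219.78088, lat 162.47800.
Field: lon ⌊219.78088/20⌋ = 10 → K; lat ⌊162.47800/10⌋ = 16 → Q.
Square: lon ⌊19.78088/2⌋ = 9; lat ⌊2.47800/1⌋ = 2.
Subsquare: lon ⌊1.78088/0.0833333⌋ = 21 → v; lat ⌊0.47800/0.0416667⌋ = 11 → l.
Extended square: lon ⌊0.03088/0.00833333⌋ = 3; lat ⌊0.01967/0.00416667⌋ = 4.

KQ92vl34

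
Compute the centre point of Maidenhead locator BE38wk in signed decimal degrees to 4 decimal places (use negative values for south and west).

-41.5625, -152.1250

Field B=1, E=4: +1·20° lon, +4·10° lat → SW at lon -160°, lat -50°.
Square 3, 8: +3·2° lon, +8·1° lat → SW at lon -154°, lat -42°.
Subsquare w=22, k=10: +22·0.0833333° lon, +10·0.0416667° lat → SW at lon -152.167°, lat -41.5833°.
Cell spans 0.0833333° lon × 0.0416667° lat. Centre is SW corner plus half of each.
latitude -41.5625, longitude -152.1250.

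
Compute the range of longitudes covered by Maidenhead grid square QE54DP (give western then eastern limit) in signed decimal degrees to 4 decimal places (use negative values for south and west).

150.2500, 150.3333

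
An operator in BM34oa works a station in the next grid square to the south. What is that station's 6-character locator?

BM33ox

Latitude subsquare a = 0; −1 → -1, wraps to 23 = x, carry into square.
Latitude square 4; −1 → 3.
The longitude characters are unchanged.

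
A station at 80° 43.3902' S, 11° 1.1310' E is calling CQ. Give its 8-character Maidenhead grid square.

JA59mg26

Add 180° to longitude and 90° to latitude: 191.01885, 9.27683.
Field: lon ⌊191.01885/20⌋ = 9 → J; lat ⌊9.27683/10⌋ = 0 → A.
Square: lon ⌊11.01885/2⌋ = 5; lat ⌊9.27683/1⌋ = 9.
Subsquare: lon ⌊1.01885/0.0833333⌋ = 12 → m; lat ⌊0.27683/0.0416667⌋ = 6 → g.
Extended square: lon ⌊0.01885/0.00833333⌋ = 2; lat ⌊0.02683/0.00416667⌋ = 6.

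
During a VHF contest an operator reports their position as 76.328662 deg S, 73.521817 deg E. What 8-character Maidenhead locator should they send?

MB63sq21

Add 180° to longitude and 90° to latitude: 253.52182, 13.67134.
Field (20°×10°, letters A–R): lon ⌊253.52182/20⌋ = 12 → M; lat ⌊13.67134/10⌋ = 1 → B.
Square (2°×1°, digits 0–9): lon ⌊13.52182/2⌋ = 6; lat ⌊3.67134/1⌋ = 3.
Subsquare (5′×2.5′, letters a–x): lon ⌊1.52182/0.0833333⌋ = 18 → s; lat ⌊0.67134/0.0416667⌋ = 16 → q.
Extended square (30″×15″, digits 0–9): lon ⌊0.02182/0.00833333⌋ = 2; lat ⌊0.00467/0.00416667⌋ = 1.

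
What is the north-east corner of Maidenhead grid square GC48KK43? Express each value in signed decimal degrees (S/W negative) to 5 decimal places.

-61.56667, -51.12500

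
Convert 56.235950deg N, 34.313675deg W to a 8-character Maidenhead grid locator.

HO26uf26

Offset from 180°W / 90°S: lon 145.68633°, lat 146.23595°.
Field (20°×10°, letters A–R): lon ⌊145.68633/20⌋ = 7 → H; lat ⌊146.23595/10⌋ = 14 → O.
Square (2°×1°, digits 0–9): lon ⌊5.68633/2⌋ = 2; lat ⌊6.23595/1⌋ = 6.
Subsquare (5′×2.5′, letters a–x): lon ⌊1.68633/0.0833333⌋ = 20 → u; lat ⌊0.23595/0.0416667⌋ = 5 → f.
Extended square (30″×15″, digits 0–9): lon ⌊0.01966/0.00833333⌋ = 2; lat ⌊0.02762/0.00416667⌋ = 6.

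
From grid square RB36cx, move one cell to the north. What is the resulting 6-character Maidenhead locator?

RB37ca

Latitude subsquare x = 23; +1 → 24, wraps to 0 = a, carry into square.
Latitude square 6; +1 → 7.
The longitude characters are unchanged.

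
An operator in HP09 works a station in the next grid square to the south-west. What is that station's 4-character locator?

GP98

Longitude square 0; −1 → -1, wraps to 9, carry into field.
Longitude field H = 7; −1 → 6 = G.
Latitude square 9; −1 → 8.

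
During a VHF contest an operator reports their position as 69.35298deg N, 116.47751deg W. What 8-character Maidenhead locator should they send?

Offset from 180°W / 90°S: lon 63.52249°, lat 159.35298°.
Field: 63.52249/20 → 3 → D, 159.35298/10 → 15 → P; chars DP.
Square: 3.52249/2 → 1, 9.35298/1 → 9; chars 19.
Subsquare: 1.52249/0.0833333 → 18 → s, 0.35298/0.0416667 → 8 → i; chars si.
Extended square: 0.02249/0.00833333 → 2, 0.01965/0.00416667 → 4; chars 24.

DP19si24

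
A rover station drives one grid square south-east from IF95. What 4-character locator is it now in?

Longitude square 9; +1 → 10, wraps to 0, carry into field.
Longitude field I = 8; +1 → 9 = J.
Latitude square 5; −1 → 4.

JF04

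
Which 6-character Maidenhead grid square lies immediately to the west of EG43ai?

Longitude subsquare a = 0; −1 → -1, wraps to 23 = x, carry into square.
Longitude square 4; −1 → 3.
The latitude characters are unchanged.

EG33xi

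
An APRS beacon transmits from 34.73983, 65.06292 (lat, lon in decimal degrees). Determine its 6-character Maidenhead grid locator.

MM24mr

Add 180° to longitude and 90° to latitude: 245.0629, 124.7398.
Field: lon ⌊245.0629/20⌋ = 12 → M; lat ⌊124.7398/10⌋ = 12 → M.
Square: lon ⌊5.0629/2⌋ = 2; lat ⌊4.7398/1⌋ = 4.
Subsquare: lon ⌊1.0629/0.0833333⌋ = 12 → m; lat ⌊0.7398/0.0416667⌋ = 17 → r.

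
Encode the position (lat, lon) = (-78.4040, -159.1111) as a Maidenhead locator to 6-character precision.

BB01ko

Add 180° to longitude and 90° to latitude: 20.8889, 11.5960.
Field: lon ⌊20.8889/20⌋ = 1 → B; lat ⌊11.5960/10⌋ = 1 → B.
Square: lon ⌊0.8889/2⌋ = 0; lat ⌊1.5960/1⌋ = 1.
Subsquare: lon ⌊0.8889/0.0833333⌋ = 10 → k; lat ⌊0.5960/0.0416667⌋ = 14 → o.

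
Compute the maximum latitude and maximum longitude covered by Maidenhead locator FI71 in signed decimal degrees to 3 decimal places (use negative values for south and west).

-8.000, -64.000

Field F=5, I=8: +5·20° lon, +8·10° lat → SW at lon -80°, lat -10°.
Square 7, 1: +7·2° lon, +1·1° lat → SW at lon -66°, lat -9°.
Cell spans 2° lon × 1° lat. NE corner is SW corner plus one full cell.
latitude -8.000, longitude -64.000.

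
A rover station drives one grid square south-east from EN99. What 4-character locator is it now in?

FN08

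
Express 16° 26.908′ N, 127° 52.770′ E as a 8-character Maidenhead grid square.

PK36wk57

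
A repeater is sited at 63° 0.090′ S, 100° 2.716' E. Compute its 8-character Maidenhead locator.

Shift to the Maidenhead origin (180°W, 90°S): lon 280.04527, lat 26.99850.
Field (20°×10°, letters A–R): lon ⌊280.04527/20⌋ = 14 → O; lat ⌊26.99850/10⌋ = 2 → C.
Square (2°×1°, digits 0–9): lon ⌊0.04527/2⌋ = 0; lat ⌊6.99850/1⌋ = 6.
Subsquare (5′×2.5′, letters a–x): lon ⌊0.04527/0.0833333⌋ = 0 → a; lat ⌊0.99850/0.0416667⌋ = 23 → x.
Extended square (30″×15″, digits 0–9): lon ⌊0.04527/0.00833333⌋ = 5; lat ⌊0.04017/0.00416667⌋ = 9.

OC06ax59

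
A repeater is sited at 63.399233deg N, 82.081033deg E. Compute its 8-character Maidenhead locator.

Offset from 180°W / 90°S: lon 262.08103°, lat 153.39923°.
Field (20°×10°, letters A–R): 262.08103/20 → 13 → N, 153.39923/10 → 15 → P; chars NP.
Square (2°×1°, digits 0–9): 2.08103/2 → 1, 3.39923/1 → 3; chars 13.
Subsquare (5′×2.5′, letters a–x): 0.08103/0.0833333 → 0 → a, 0.39923/0.0416667 → 9 → j; chars aj.
Extended square (30″×15″, digits 0–9): 0.08103/0.00833333 → 9, 0.02423/0.00416667 → 5; chars 95.

NP13aj95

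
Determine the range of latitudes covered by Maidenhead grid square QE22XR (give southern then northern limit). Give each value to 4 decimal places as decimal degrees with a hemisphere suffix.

47.2917° S, 47.2500° S

Field Q=16, E=4: +16·20° lon, +4·10° lat → SW at lon 140°, lat -50°.
Square 2, 2: +2·2° lon, +2·1° lat → SW at lon 144°, lat -48°.
Subsquare x=23, r=17: +23·0.0833333° lon, +17·0.0416667° lat → SW at lon 145.917°, lat -47.2917°.
Cell spans 0.0833333° lon × 0.0416667° lat.
south 47.2917° S, north 47.2500° S.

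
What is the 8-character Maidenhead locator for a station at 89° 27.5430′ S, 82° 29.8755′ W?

Add 180° to longitude and 90° to latitude: 97.50208, 0.54095.
Field: lon ⌊97.50208/20⌋ = 4 → E; lat ⌊0.54095/10⌋ = 0 → A.
Square: lon ⌊17.50208/2⌋ = 8; lat ⌊0.54095/1⌋ = 0.
Subsquare: lon ⌊1.50208/0.0833333⌋ = 18 → s; lat ⌊0.54095/0.0416667⌋ = 12 → m.
Extended square: lon ⌊0.00208/0.00833333⌋ = 0; lat ⌊0.04095/0.00416667⌋ = 9.

EA80sm09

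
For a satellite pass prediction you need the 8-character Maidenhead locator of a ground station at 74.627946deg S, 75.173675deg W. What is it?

Offset from 180°W / 90°S: lon 104.82632°, lat 15.37205°.
Field: 104.82632/20 → 5 → F, 15.37205/10 → 1 → B; chars FB.
Square: 4.82632/2 → 2, 5.37205/1 → 5; chars 25.
Subsquare: 0.82632/0.0833333 → 9 → j, 0.37205/0.0416667 → 8 → i; chars ji.
Extended square: 0.07632/0.00833333 → 9, 0.03872/0.00416667 → 9; chars 99.

FB25ji99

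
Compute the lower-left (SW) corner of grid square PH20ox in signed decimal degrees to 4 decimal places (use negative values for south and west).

Field P=15, H=7: +15·20° lon, +7·10° lat → SW at lon 120°, lat -20°.
Square 2, 0: +2·2° lon, +0·1° lat → SW at lon 124°, lat -20°.
Subsquare o=14, x=23: +14·0.0833333° lon, +23·0.0416667° lat → SW at lon 125.167°, lat -19.0417°.
latitude -19.0417, longitude 125.1667.

-19.0417, 125.1667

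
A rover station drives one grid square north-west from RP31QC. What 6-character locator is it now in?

RP31pd

Longitude subsquare q = 16; −1 → 15 = p.
Latitude subsquare c = 2; +1 → 3 = d.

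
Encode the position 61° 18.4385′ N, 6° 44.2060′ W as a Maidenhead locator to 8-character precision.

IP61ph13

Offset from 180°W / 90°S: lon 173.26323°, lat 151.30731°.
Field: 173.26323/20 → 8 → I, 151.30731/10 → 15 → P; chars IP.
Square: 13.26323/2 → 6, 1.30731/1 → 1; chars 61.
Subsquare: 1.26323/0.0833333 → 15 → p, 0.30731/0.0416667 → 7 → h; chars ph.
Extended square: 0.01323/0.00833333 → 1, 0.01564/0.00416667 → 3; chars 13.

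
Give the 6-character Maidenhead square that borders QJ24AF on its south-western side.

QJ14xe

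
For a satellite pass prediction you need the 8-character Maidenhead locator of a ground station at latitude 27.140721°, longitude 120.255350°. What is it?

PL07dd03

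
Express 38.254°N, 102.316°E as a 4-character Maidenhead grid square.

OM18

Add 180° to longitude and 90° to latitude: 282.32, 128.25.
Field (20°×10°, letters A–R): lon ⌊282.32/20⌋ = 14 → O; lat ⌊128.25/10⌋ = 12 → M.
Square (2°×1°, digits 0–9): lon ⌊2.32/2⌋ = 1; lat ⌊8.25/1⌋ = 8.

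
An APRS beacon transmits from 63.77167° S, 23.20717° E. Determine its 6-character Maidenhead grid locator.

KC16of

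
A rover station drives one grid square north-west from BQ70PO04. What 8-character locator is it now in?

Longitude extended square 0; −1 → -1, wraps to 9, carry into subsquare.
Longitude subsquare p = 15; −1 → 14 = o.
Latitude extended square 4; +1 → 5.

BQ70oo95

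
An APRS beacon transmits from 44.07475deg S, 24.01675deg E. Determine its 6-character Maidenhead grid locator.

KE25aw

Shift to the Maidenhead origin (180°W, 90°S): lon 204.0168, lat 45.9252.
Field: lon ⌊204.0168/20⌋ = 10 → K; lat ⌊45.9252/10⌋ = 4 → E.
Square: lon ⌊4.0168/2⌋ = 2; lat ⌊5.9252/1⌋ = 5.
Subsquare: lon ⌊0.0168/0.0833333⌋ = 0 → a; lat ⌊0.9252/0.0416667⌋ = 22 → w.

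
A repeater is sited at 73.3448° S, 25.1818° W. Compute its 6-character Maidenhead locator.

Offset from 180°W / 90°S: lon 154.8182°, lat 16.6552°.
Field (20°×10°, letters A–R): lon ⌊154.8182/20⌋ = 7 → H; lat ⌊16.6552/10⌋ = 1 → B.
Square (2°×1°, digits 0–9): lon ⌊14.8182/2⌋ = 7; lat ⌊6.6552/1⌋ = 6.
Subsquare (5′×2.5′, letters a–x): lon ⌊0.8182/0.0833333⌋ = 9 → j; lat ⌊0.6552/0.0416667⌋ = 15 → p.

HB76jp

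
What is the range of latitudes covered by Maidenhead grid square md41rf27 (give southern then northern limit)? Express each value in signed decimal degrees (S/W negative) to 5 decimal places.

Field M=12, D=3: +12·20° lon, +3·10° lat → SW at lon 60°, lat -60°.
Square 4, 1: +4·2° lon, +1·1° lat → SW at lon 68°, lat -59°.
Subsquare r=17, f=5: +17·0.0833333° lon, +5·0.0416667° lat → SW at lon 69.4167°, lat -58.7917°.
Extended square 2, 7: +2·0.00833333° lon, +7·0.00416667° lat → SW at lon 69.4333°, lat -58.7625°.
Cell spans 0.00833333° lon × 0.00416667° lat.
south -58.76250, north -58.75833.

-58.76250, -58.75833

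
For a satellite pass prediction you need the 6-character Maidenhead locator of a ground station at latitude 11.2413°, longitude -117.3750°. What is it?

Shift to the Maidenhead origin (180°W, 90°S): lon 62.6250, lat 101.2413.
Field: lon ⌊62.6250/20⌋ = 3 → D; lat ⌊101.2413/10⌋ = 10 → K.
Square: lon ⌊2.6250/2⌋ = 1; lat ⌊1.2413/1⌋ = 1.
Subsquare: lon ⌊0.6250/0.0833333⌋ = 7 → h; lat ⌊0.2413/0.0416667⌋ = 5 → f.

DK11hf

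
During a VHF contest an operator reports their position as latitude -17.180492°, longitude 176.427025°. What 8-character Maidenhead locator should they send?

RH82ft16

Add 180° to longitude and 90° to latitude: 356.42702, 72.81951.
Field (20°×10°, letters A–R): lon ⌊356.42702/20⌋ = 17 → R; lat ⌊72.81951/10⌋ = 7 → H.
Square (2°×1°, digits 0–9): lon ⌊16.42702/2⌋ = 8; lat ⌊2.81951/1⌋ = 2.
Subsquare (5′×2.5′, letters a–x): lon ⌊0.42702/0.0833333⌋ = 5 → f; lat ⌊0.81951/0.0416667⌋ = 19 → t.
Extended square (30″×15″, digits 0–9): lon ⌊0.01036/0.00833333⌋ = 1; lat ⌊0.02784/0.00416667⌋ = 6.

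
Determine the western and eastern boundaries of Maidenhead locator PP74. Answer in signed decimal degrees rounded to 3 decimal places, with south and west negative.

Field P=15, P=15: +15·20° lon, +15·10° lat → SW at lon 120°, lat 60°.
Square 7, 4: +7·2° lon, +4·1° lat → SW at lon 134°, lat 64°.
Cell spans 2° lon × 1° lat.
west 134.000, east 136.000.

134.000, 136.000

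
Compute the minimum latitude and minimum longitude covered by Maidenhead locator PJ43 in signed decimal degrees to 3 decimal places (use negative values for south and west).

3.000, 128.000

Field P=15, J=9: +15·20° lon, +9·10° lat → SW at lon 120°, lat 0°.
Square 4, 3: +4·2° lon, +3·1° lat → SW at lon 128°, lat 3°.
latitude 3.000, longitude 128.000.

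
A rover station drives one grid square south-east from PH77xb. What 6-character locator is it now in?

Longitude subsquare x = 23; +1 → 24, wraps to 0 = a, carry into square.
Longitude square 7; +1 → 8.
Latitude subsquare b = 1; −1 → 0 = a.

PH87aa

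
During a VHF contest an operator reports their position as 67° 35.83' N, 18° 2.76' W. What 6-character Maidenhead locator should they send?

IP07xo

Offset from 180°W / 90°S: lon 161.9540°, lat 157.5972°.
Field (20°×10°, letters A–R): lon ⌊161.9540/20⌋ = 8 → I; lat ⌊157.5972/10⌋ = 15 → P.
Square (2°×1°, digits 0–9): lon ⌊1.9540/2⌋ = 0; lat ⌊7.5972/1⌋ = 7.
Subsquare (5′×2.5′, letters a–x): lon ⌊1.9540/0.0833333⌋ = 23 → x; lat ⌊0.5972/0.0416667⌋ = 14 → o.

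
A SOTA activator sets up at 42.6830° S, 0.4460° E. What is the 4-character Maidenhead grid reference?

Offset from 180°W / 90°S: lon 180.45°, lat 47.32°.
Field: lon ⌊180.45/20⌋ = 9 → J; lat ⌊47.32/10⌋ = 4 → E.
Square: lon ⌊0.45/2⌋ = 0; lat ⌊7.32/1⌋ = 7.

JE07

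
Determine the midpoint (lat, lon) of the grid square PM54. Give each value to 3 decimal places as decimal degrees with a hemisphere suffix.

34.500° N, 131.000° E

Field P=15, M=12: +15·20° lon, +12·10° lat → SW at lon 120°, lat 30°.
Square 5, 4: +5·2° lon, +4·1° lat → SW at lon 130°, lat 34°.
Cell spans 2° lon × 1° lat. Centre is SW corner plus half of each.
latitude 34.500° N, longitude 131.000° E.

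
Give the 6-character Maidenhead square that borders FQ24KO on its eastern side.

FQ24lo

Longitude subsquare k = 10; +1 → 11 = l.
The latitude characters are unchanged.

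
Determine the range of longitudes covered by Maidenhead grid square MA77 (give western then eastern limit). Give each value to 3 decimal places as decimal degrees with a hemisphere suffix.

74.000° E, 76.000° E

Field M=12, A=0: +12·20° lon, +0·10° lat → SW at lon 60°, lat -90°.
Square 7, 7: +7·2° lon, +7·1° lat → SW at lon 74°, lat -83°.
Cell spans 2° lon × 1° lat.
west 74.000° E, east 76.000° E.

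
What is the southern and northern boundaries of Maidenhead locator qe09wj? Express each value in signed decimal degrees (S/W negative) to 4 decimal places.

-40.6250, -40.5833

Field Q=16, E=4: +16·20° lon, +4·10° lat → SW at lon 140°, lat -50°.
Square 0, 9: +0·2° lon, +9·1° lat → SW at lon 140°, lat -41°.
Subsquare w=22, j=9: +22·0.0833333° lon, +9·0.0416667° lat → SW at lon 141.833°, lat -40.625°.
Cell spans 0.0833333° lon × 0.0416667° lat.
south -40.6250, north -40.5833.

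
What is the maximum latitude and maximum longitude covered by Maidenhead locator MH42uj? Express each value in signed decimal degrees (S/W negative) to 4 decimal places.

-17.5833, 69.7500

Field M=12, H=7: +12·20° lon, +7·10° lat → SW at lon 60°, lat -20°.
Square 4, 2: +4·2° lon, +2·1° lat → SW at lon 68°, lat -18°.
Subsquare u=20, j=9: +20·0.0833333° lon, +9·0.0416667° lat → SW at lon 69.6667°, lat -17.625°.
Cell spans 0.0833333° lon × 0.0416667° lat. NE corner is SW corner plus one full cell.
latitude -17.5833, longitude 69.7500.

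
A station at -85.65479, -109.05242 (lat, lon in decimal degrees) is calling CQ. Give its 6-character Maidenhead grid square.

DA54li

Add 180° to longitude and 90° to latitude: 70.9476, 4.3452.
Field: 70.9476/20 → 3 → D, 4.3452/10 → 0 → A; chars DA.
Square: 10.9476/2 → 5, 4.3452/1 → 4; chars 54.
Subsquare: 0.9476/0.0833333 → 11 → l, 0.3452/0.0416667 → 8 → i; chars li.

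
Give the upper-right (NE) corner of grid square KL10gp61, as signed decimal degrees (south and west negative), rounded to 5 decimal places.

20.63333, 22.55833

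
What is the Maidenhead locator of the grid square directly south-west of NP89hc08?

NP89gc97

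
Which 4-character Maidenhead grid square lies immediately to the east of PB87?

Longitude square 8; +1 → 9.
The latitude characters are unchanged.

PB97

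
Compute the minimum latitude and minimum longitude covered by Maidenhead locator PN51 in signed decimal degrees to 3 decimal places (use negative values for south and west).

41.000, 130.000

Field P=15, N=13: +15·20° lon, +13·10° lat → SW at lon 120°, lat 40°.
Square 5, 1: +5·2° lon, +1·1° lat → SW at lon 130°, lat 41°.
latitude 41.000, longitude 130.000.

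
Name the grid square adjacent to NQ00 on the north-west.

MQ91

Longitude square 0; −1 → -1, wraps to 9, carry into field.
Longitude field N = 13; −1 → 12 = M.
Latitude square 0; +1 → 1.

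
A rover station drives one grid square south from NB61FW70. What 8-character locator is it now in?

NB61fv79

Latitude extended square 0; −1 → -1, wraps to 9, carry into subsquare.
Latitude subsquare w = 22; −1 → 21 = v.
The longitude characters are unchanged.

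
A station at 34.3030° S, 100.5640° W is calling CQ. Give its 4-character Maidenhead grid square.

Shift to the Maidenhead origin (180°W, 90°S): lon 79.44, lat 55.70.
Field: 79.44/20 → 3 → D, 55.70/10 → 5 → F; chars DF.
Square: 19.44/2 → 9, 5.70/1 → 5; chars 95.

DF95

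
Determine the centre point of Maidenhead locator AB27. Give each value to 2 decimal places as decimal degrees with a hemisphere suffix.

72.50° S, 175.00° W

Field A=0, B=1: +0·20° lon, +1·10° lat → SW at lon -180°, lat -80°.
Square 2, 7: +2·2° lon, +7·1° lat → SW at lon -176°, lat -73°.
Cell spans 2° lon × 1° lat. Centre is SW corner plus half of each.
latitude 72.50° S, longitude 175.00° W.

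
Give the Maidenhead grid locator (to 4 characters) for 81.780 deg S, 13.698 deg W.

IA38

Offset from 180°W / 90°S: lon 166.30°, lat 8.22°.
Field: lon ⌊166.30/20⌋ = 8 → I; lat ⌊8.22/10⌋ = 0 → A.
Square: lon ⌊6.30/2⌋ = 3; lat ⌊8.22/1⌋ = 8.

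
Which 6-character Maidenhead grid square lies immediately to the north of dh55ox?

DH56oa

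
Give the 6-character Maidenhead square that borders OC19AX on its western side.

OC09xx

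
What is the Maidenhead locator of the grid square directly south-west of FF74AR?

FF64xq

Longitude subsquare a = 0; −1 → -1, wraps to 23 = x, carry into square.
Longitude square 7; −1 → 6.
Latitude subsquare r = 17; −1 → 16 = q.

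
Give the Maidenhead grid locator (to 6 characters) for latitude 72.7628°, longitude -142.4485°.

Offset from 180°W / 90°S: lon 37.5515°, lat 162.7628°.
Field: lon ⌊37.5515/20⌋ = 1 → B; lat ⌊162.7628/10⌋ = 16 → Q.
Square: lon ⌊17.5515/2⌋ = 8; lat ⌊2.7628/1⌋ = 2.
Subsquare: lon ⌊1.5515/0.0833333⌋ = 18 → s; lat ⌊0.7628/0.0416667⌋ = 18 → s.

BQ82ss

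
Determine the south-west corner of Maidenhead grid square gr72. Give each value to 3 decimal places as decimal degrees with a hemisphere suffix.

82.000° N, 46.000° W

Field G=6, R=17: +6·20° lon, +17·10° lat → SW at lon -60°, lat 80°.
Square 7, 2: +7·2° lon, +2·1° lat → SW at lon -46°, lat 82°.
latitude 82.000° N, longitude 46.000° W.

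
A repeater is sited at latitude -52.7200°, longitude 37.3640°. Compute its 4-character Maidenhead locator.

KD87

Add 180° to longitude and 90° to latitude: 217.36, 37.28.
Field (20°×10°, letters A–R): lon ⌊217.36/20⌋ = 10 → K; lat ⌊37.28/10⌋ = 3 → D.
Square (2°×1°, digits 0–9): lon ⌊17.36/2⌋ = 8; lat ⌊7.28/1⌋ = 7.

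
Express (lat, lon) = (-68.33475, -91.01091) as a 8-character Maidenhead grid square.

EC41lp89

Add 180° to longitude and 90° to latitude: 88.98909, 21.66525.
Field: 88.98909/20 → 4 → E, 21.66525/10 → 2 → C; chars EC.
Square: 8.98909/2 → 4, 1.66525/1 → 1; chars 41.
Subsquare: 0.98909/0.0833333 → 11 → l, 0.66525/0.0416667 → 15 → p; chars lp.
Extended square: 0.07242/0.00833333 → 8, 0.04025/0.00416667 → 9; chars 89.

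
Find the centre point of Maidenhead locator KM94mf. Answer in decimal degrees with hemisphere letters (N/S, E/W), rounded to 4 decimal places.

34.2292° N, 39.0417° E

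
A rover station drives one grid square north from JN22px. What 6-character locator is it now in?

JN23pa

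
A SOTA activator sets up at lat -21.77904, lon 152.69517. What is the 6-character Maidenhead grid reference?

QG68if

Shift to the Maidenhead origin (180°W, 90°S): lon 332.6952, lat 68.2210.
Field (20°×10°, letters A–R): lon ⌊332.6952/20⌋ = 16 → Q; lat ⌊68.2210/10⌋ = 6 → G.
Square (2°×1°, digits 0–9): lon ⌊12.6952/2⌋ = 6; lat ⌊8.2210/1⌋ = 8.
Subsquare (5′×2.5′, letters a–x): lon ⌊0.6952/0.0833333⌋ = 8 → i; lat ⌊0.2210/0.0416667⌋ = 5 → f.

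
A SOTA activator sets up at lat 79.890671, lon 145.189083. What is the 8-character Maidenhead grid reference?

QQ29ov23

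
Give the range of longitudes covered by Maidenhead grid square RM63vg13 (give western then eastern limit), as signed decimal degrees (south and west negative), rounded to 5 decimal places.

173.75833, 173.76667

Field R=17, M=12: +17·20° lon, +12·10° lat → SW at lon 160°, lat 30°.
Square 6, 3: +6·2° lon, +3·1° lat → SW at lon 172°, lat 33°.
Subsquare v=21, g=6: +21·0.0833333° lon, +6·0.0416667° lat → SW at lon 173.75°, lat 33.25°.
Extended square 1, 3: +1·0.00833333° lon, +3·0.00416667° lat → SW at lon 173.758°, lat 33.2625°.
Cell spans 0.00833333° lon × 0.00416667° lat.
west 173.75833, east 173.76667.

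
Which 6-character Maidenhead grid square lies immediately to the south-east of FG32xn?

Longitude subsquare x = 23; +1 → 24, wraps to 0 = a, carry into square.
Longitude square 3; +1 → 4.
Latitude subsquare n = 13; −1 → 12 = m.

FG42am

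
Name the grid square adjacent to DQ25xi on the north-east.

DQ35aj

Longitude subsquare x = 23; +1 → 24, wraps to 0 = a, carry into square.
Longitude square 2; +1 → 3.
Latitude subsquare i = 8; +1 → 9 = j.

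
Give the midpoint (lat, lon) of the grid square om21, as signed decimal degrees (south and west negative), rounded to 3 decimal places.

31.500, 105.000

Field O=14, M=12: +14·20° lon, +12·10° lat → SW at lon 100°, lat 30°.
Square 2, 1: +2·2° lon, +1·1° lat → SW at lon 104°, lat 31°.
Cell spans 2° lon × 1° lat. Centre is SW corner plus half of each.
latitude 31.500, longitude 105.000.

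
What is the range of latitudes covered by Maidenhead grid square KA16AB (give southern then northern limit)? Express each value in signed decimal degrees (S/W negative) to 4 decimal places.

-83.9583, -83.9167

Field K=10, A=0: +10·20° lon, +0·10° lat → SW at lon 20°, lat -90°.
Square 1, 6: +1·2° lon, +6·1° lat → SW at lon 22°, lat -84°.
Subsquare a=0, b=1: +0·0.0833333° lon, +1·0.0416667° lat → SW at lon 22°, lat -83.9583°.
Cell spans 0.0833333° lon × 0.0416667° lat.
south -83.9583, north -83.9167.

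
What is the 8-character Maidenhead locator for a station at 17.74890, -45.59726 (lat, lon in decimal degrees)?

Offset from 180°W / 90°S: lon 134.40274°, lat 107.74890°.
Field: lon ⌊134.40274/20⌋ = 6 → G; lat ⌊107.74890/10⌋ = 10 → K.
Square: lon ⌊14.40274/2⌋ = 7; lat ⌊7.74890/1⌋ = 7.
Subsquare: lon ⌊0.40274/0.0833333⌋ = 4 → e; lat ⌊0.74890/0.0416667⌋ = 17 → r.
Extended square: lon ⌊0.06941/0.00833333⌋ = 8; lat ⌊0.04057/0.00416667⌋ = 9.

GK77er89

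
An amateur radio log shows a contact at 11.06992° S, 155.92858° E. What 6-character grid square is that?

Offset from 180°W / 90°S: lon 335.9286°, lat 78.9301°.
Field: lon ⌊335.9286/20⌋ = 16 → Q; lat ⌊78.9301/10⌋ = 7 → H.
Square: lon ⌊15.9286/2⌋ = 7; lat ⌊8.9301/1⌋ = 8.
Subsquare: lon ⌊1.9286/0.0833333⌋ = 23 → x; lat ⌊0.9301/0.0416667⌋ = 22 → w.

QH78xw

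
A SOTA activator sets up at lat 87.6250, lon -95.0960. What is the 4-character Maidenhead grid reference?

ER27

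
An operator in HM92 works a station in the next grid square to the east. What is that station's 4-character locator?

Longitude square 9; +1 → 10, wraps to 0, carry into field.
Longitude field H = 7; +1 → 8 = I.
The latitude characters are unchanged.

IM02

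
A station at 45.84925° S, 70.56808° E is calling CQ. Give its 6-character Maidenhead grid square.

ME54gd

Shift to the Maidenhead origin (180°W, 90°S): lon 250.5681, lat 44.1508.
Field: 250.5681/20 → 12 → M, 44.1508/10 → 4 → E; chars ME.
Square: 10.5681/2 → 5, 4.1508/1 → 4; chars 54.
Subsquare: 0.5681/0.0833333 → 6 → g, 0.1508/0.0416667 → 3 → d; chars gd.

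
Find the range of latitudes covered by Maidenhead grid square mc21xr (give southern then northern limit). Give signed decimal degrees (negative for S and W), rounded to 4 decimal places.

Field M=12, C=2: +12·20° lon, +2·10° lat → SW at lon 60°, lat -70°.
Square 2, 1: +2·2° lon, +1·1° lat → SW at lon 64°, lat -69°.
Subsquare x=23, r=17: +23·0.0833333° lon, +17·0.0416667° lat → SW at lon 65.9167°, lat -68.2917°.
Cell spans 0.0833333° lon × 0.0416667° lat.
south -68.2917, north -68.2500.

-68.2917, -68.2500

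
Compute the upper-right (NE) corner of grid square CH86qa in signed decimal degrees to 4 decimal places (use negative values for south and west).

-13.9583, -122.5833

Field C=2, H=7: +2·20° lon, +7·10° lat → SW at lon -140°, lat -20°.
Square 8, 6: +8·2° lon, +6·1° lat → SW at lon -124°, lat -14°.
Subsquare q=16, a=0: +16·0.0833333° lon, +0·0.0416667° lat → SW at lon -122.667°, lat -14°.
Cell spans 0.0833333° lon × 0.0416667° lat. NE corner is SW corner plus one full cell.
latitude -13.9583, longitude -122.5833.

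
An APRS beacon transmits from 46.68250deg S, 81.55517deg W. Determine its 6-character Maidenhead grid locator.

Add 180° to longitude and 90° to latitude: 98.4448, 43.3175.
Field: lon ⌊98.4448/20⌋ = 4 → E; lat ⌊43.3175/10⌋ = 4 → E.
Square: lon ⌊18.4448/2⌋ = 9; lat ⌊3.3175/1⌋ = 3.
Subsquare: lon ⌊0.4448/0.0833333⌋ = 5 → f; lat ⌊0.3175/0.0416667⌋ = 7 → h.

EE93fh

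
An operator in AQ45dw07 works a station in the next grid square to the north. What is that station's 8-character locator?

Latitude extended square 7; +1 → 8.
The longitude characters are unchanged.

AQ45dw08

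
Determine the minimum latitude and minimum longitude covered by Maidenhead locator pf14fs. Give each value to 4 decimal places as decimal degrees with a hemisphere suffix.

Field P=15, F=5: +15·20° lon, +5·10° lat → SW at lon 120°, lat -40°.
Square 1, 4: +1·2° lon, +4·1° lat → SW at lon 122°, lat -36°.
Subsquare f=5, s=18: +5·0.0833333° lon, +18·0.0416667° lat → SW at lon 122.417°, lat -35.25°.
latitude 35.2500° S, longitude 122.4167° E.

35.2500° S, 122.4167° E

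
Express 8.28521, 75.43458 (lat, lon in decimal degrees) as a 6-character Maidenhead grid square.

Shift to the Maidenhead origin (180°W, 90°S): lon 255.4346, lat 98.2852.
Field: lon ⌊255.4346/20⌋ = 12 → M; lat ⌊98.2852/10⌋ = 9 → J.
Square: lon ⌊15.4346/2⌋ = 7; lat ⌊8.2852/1⌋ = 8.
Subsquare: lon ⌊1.4346/0.0833333⌋ = 17 → r; lat ⌊0.2852/0.0416667⌋ = 6 → g.

MJ78rg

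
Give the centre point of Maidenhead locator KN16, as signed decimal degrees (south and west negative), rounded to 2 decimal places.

46.50, 23.00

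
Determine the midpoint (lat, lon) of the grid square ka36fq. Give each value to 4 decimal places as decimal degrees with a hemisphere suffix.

83.3125° S, 26.4583° E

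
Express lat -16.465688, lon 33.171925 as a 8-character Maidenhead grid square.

KH63om08

Add 180° to longitude and 90° to latitude: 213.17192, 73.53431.
Field: 213.17192/20 → 10 → K, 73.53431/10 → 7 → H; chars KH.
Square: 13.17192/2 → 6, 3.53431/1 → 3; chars 63.
Subsquare: 1.17192/0.0833333 → 14 → o, 0.53431/0.0416667 → 12 → m; chars om.
Extended square: 0.00526/0.00833333 → 0, 0.03431/0.00416667 → 8; chars 08.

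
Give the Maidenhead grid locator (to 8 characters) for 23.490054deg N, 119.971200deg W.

DL03al37

Shift to the Maidenhead origin (180°W, 90°S): lon 60.02880, lat 113.49005.
Field: 60.02880/20 → 3 → D, 113.49005/10 → 11 → L; chars DL.
Square: 0.02880/2 → 0, 3.49005/1 → 3; chars 03.
Subsquare: 0.02880/0.0833333 → 0 → a, 0.49005/0.0416667 → 11 → l; chars al.
Extended square: 0.02880/0.00833333 → 3, 0.03172/0.00416667 → 7; chars 37.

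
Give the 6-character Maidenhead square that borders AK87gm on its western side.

Longitude subsquare g = 6; −1 → 5 = f.
The latitude characters are unchanged.

AK87fm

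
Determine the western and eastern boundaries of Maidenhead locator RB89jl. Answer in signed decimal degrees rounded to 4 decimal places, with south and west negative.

Field R=17, B=1: +17·20° lon, +1·10° lat → SW at lon 160°, lat -80°.
Square 8, 9: +8·2° lon, +9·1° lat → SW at lon 176°, lat -71°.
Subsquare j=9, l=11: +9·0.0833333° lon, +11·0.0416667° lat → SW at lon 176.75°, lat -70.5417°.
Cell spans 0.0833333° lon × 0.0416667° lat.
west 176.7500, east 176.8333.

176.7500, 176.8333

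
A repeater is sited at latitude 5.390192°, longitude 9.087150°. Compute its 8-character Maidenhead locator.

JJ45nj03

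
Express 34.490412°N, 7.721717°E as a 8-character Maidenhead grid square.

JM34ul67

Shift to the Maidenhead origin (180°W, 90°S): lon 187.72172, lat 124.49041.
Field: 187.72172/20 → 9 → J, 124.49041/10 → 12 → M; chars JM.
Square: 7.72172/2 → 3, 4.49041/1 → 4; chars 34.
Subsquare: 1.72172/0.0833333 → 20 → u, 0.49041/0.0416667 → 11 → l; chars ul.
Extended square: 0.05505/0.00833333 → 6, 0.03208/0.00416667 → 7; chars 67.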